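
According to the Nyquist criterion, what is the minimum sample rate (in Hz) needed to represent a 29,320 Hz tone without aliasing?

Minimum sample rate = 2 × 29,320 Hz = 58,640 Hz.

58,640 Hz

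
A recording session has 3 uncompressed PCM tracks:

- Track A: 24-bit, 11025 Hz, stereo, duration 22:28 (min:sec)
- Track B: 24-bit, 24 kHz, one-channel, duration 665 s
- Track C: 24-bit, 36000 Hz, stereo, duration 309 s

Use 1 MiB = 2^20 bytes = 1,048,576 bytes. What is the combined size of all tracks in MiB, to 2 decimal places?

194.35 MiB

Track A: 22:28 (min:sec) = 1,348 s; 11,025 × 1,348 × 3 × 2 = 89,170,200 bytes.
Track B: 24,000 × 665 × 3 × 1 = 47,880,000 bytes.
Track C: 36,000 × 309 × 3 × 2 = 66,744,000 bytes.
Total = 203,794,200 bytes = 194.35 MiB.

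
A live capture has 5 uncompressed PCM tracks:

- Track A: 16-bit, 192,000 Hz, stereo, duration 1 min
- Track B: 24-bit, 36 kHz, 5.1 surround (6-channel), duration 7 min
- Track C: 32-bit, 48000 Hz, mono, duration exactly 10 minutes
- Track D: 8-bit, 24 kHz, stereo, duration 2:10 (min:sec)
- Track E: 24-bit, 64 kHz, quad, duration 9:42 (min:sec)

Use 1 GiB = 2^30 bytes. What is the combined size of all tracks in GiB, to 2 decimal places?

Track A: 1 min = 60 s; 192,000 × 60 × 2 × 2 = 46,080,000 bytes.
Track B: 7 min = 420 s; 36,000 × 420 × 3 × 6 = 272,160,000 bytes.
Track C: exactly 10 minutes = 600 s; 48,000 × 600 × 4 × 1 = 115,200,000 bytes.
Track D: 2:10 (min:sec) = 130 s; 24,000 × 130 × 1 × 2 = 6,240,000 bytes.
Track E: 9:42 (min:sec) = 582 s; 64,000 × 582 × 3 × 4 = 446,976,000 bytes.
Total = 886,656,000 bytes = 0.83 GiB.

0.83 GiB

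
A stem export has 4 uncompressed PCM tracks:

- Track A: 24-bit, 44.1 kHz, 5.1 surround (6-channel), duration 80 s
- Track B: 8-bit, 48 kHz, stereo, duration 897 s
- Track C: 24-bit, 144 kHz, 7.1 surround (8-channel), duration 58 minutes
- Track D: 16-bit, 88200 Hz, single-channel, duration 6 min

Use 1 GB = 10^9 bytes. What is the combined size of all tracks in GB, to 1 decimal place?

Track A: 44,100 × 80 × 3 × 6 = 63,504,000 bytes.
Track B: 48,000 × 897 × 1 × 2 = 86,112,000 bytes.
Track C: 58 minutes = 3,480 s; 144,000 × 3,480 × 3 × 8 = 12,026,880,000 bytes.
Track D: 6 min = 360 s; 88,200 × 360 × 2 × 1 = 63,504,000 bytes.
Total = 12,240,000,000 bytes = 12.2 GB.

12.2 GB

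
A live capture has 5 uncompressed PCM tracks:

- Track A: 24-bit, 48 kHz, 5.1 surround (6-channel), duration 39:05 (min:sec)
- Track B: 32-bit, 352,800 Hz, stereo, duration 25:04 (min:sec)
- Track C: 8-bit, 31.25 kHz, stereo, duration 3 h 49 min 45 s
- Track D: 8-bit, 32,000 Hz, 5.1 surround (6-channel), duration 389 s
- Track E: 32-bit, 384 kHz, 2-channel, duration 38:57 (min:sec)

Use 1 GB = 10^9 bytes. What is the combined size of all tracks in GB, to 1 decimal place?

14.4 GB

Track A: 39:05 (min:sec) = 2,345 s; 48,000 × 2,345 × 3 × 6 = 2,026,080,000 bytes.
Track B: 25:04 (min:sec) = 1,504 s; 352,800 × 1,504 × 4 × 2 = 4,244,889,600 bytes.
Track C: 3 h 49 min 45 s = 13,785 s; 31,250 × 13,785 × 1 × 2 = 861,562,500 bytes.
Track D: 32,000 × 389 × 1 × 6 = 74,688,000 bytes.
Track E: 38:57 (min:sec) = 2,337 s; 384,000 × 2,337 × 4 × 2 = 7,179,264,000 bytes.
Total = 14,386,484,100 bytes = 14.4 GB.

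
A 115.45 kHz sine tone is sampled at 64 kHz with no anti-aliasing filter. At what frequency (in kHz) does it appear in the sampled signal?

12.55 kHz

Nyquist = 64,000/2 = 32,000 Hz; 115,450 Hz exceeds it.
Alias = |115,450 − 2×64,000| = |115,450 − 128,000| = 12,550 Hz = 12.55 kHz.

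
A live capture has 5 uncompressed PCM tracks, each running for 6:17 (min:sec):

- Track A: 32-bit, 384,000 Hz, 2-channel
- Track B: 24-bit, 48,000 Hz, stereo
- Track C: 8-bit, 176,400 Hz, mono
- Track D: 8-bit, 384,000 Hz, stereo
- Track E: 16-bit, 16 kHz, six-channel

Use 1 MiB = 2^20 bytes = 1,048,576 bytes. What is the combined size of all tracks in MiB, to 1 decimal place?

1616.6 MiB

6:17 (min:sec) = 377 s.
Track A: 384,000 × 377 × 4 × 2 = 1,158,144,000 bytes.
Track B: 48,000 × 377 × 3 × 2 = 108,576,000 bytes.
Track C: 176,400 × 377 × 1 × 1 = 66,502,800 bytes.
Track D: 384,000 × 377 × 1 × 2 = 289,536,000 bytes.
Track E: 16,000 × 377 × 2 × 6 = 72,384,000 bytes.
Total = 1,695,142,800 bytes = 1616.6 MiB.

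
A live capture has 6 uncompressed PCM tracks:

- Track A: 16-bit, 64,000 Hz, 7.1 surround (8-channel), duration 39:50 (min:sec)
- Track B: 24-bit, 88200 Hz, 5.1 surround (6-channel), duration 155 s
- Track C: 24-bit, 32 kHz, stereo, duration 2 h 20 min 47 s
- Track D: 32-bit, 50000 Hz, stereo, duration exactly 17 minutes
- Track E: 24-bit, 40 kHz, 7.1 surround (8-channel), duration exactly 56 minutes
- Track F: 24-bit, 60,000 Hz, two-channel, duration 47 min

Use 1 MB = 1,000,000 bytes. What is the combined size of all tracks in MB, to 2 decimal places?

8964.06 MB

Track A: 39:50 (min:sec) = 2,390 s; 64,000 × 2,390 × 2 × 8 = 2,447,360,000 bytes.
Track B: 88,200 × 155 × 3 × 6 = 246,078,000 bytes.
Track C: 2 h 20 min 47 s = 8,447 s; 32,000 × 8,447 × 3 × 2 = 1,621,824,000 bytes.
Track D: exactly 17 minutes = 1,020 s; 50,000 × 1,020 × 4 × 2 = 408,000,000 bytes.
Track E: exactly 56 minutes = 3,360 s; 40,000 × 3,360 × 3 × 8 = 3,225,600,000 bytes.
Track F: 47 min = 2,820 s; 60,000 × 2,820 × 3 × 2 = 1,015,200,000 bytes.
Total = 8,964,062,000 bytes = 8964.06 MB.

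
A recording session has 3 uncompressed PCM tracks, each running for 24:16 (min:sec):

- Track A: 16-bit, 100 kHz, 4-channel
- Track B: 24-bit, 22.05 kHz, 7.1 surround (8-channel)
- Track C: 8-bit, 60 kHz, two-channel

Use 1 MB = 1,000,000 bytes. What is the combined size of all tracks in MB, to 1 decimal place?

2110.0 MB

24:16 (min:sec) = 1,456 s.
Track A: 100,000 × 1,456 × 2 × 4 = 1,164,800,000 bytes.
Track B: 22,050 × 1,456 × 3 × 8 = 770,515,200 bytes.
Track C: 60,000 × 1,456 × 1 × 2 = 174,720,000 bytes.
Total = 2,110,035,200 bytes = 2110.0 MB.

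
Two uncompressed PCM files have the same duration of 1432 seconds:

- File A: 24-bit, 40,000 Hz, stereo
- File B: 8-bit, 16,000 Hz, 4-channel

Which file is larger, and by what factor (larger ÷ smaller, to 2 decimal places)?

File A: 40,000 × 3 × 2 = 240,000 bytes/s.
File B: 16,000 × 1 × 4 = 64,000 bytes/s.
File A is larger; ratio = 343,680,000 / 91,648,000 = 3.75.

File A, by a factor of 3.75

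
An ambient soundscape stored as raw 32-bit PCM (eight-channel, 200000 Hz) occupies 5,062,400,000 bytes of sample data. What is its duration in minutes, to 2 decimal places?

13.18 minutes

Byte rate = 200,000 × 4 × 8 = 6,400,000 bytes/s.
Duration = 5,062,400,000 / 6,400,000 = 791 s.
791 s / 60 = 13.18 minutes.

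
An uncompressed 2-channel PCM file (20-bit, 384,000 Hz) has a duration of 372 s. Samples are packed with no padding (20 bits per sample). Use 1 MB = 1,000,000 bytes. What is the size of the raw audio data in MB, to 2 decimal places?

714.24 MB

Bits = 384,000 × 372 × 20 × 2 = 5,713,920,000 bits = 714,240,000 bytes.
714,240,000 / 1,000,000 = 714.24 MB.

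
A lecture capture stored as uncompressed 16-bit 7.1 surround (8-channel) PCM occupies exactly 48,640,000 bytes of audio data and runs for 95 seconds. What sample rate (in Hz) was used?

Bytes = sample_rate × seconds × bytes_per_sample × channels.
sample_rate = 48,640,000 / (95 × 2 × 8) = 48,640,000 / 1,520 = 32,000 Hz.

32,000 Hz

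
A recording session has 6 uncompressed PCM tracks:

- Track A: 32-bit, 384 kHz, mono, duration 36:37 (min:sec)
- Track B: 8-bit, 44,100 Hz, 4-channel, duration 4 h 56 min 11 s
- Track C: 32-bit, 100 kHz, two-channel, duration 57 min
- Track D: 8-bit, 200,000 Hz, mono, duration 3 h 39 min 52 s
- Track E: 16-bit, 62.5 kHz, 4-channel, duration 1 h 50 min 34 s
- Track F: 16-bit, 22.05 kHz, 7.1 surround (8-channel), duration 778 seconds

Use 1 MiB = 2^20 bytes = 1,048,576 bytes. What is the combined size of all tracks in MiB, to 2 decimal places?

Track A: 36:37 (min:sec) = 2,197 s; 384,000 × 2,197 × 4 × 1 = 3,374,592,000 bytes.
Track B: 4 h 56 min 11 s = 17,771 s; 44,100 × 17,771 × 1 × 4 = 3,134,804,400 bytes.
Track C: 57 min = 3,420 s; 100,000 × 3,420 × 4 × 2 = 2,736,000,000 bytes.
Track D: 3 h 39 min 52 s = 13,192 s; 200,000 × 13,192 × 1 × 1 = 2,638,400,000 bytes.
Track E: 1 h 50 min 34 s = 6,634 s; 62,500 × 6,634 × 2 × 4 = 3,317,000,000 bytes.
Track F: 22,050 × 778 × 2 × 8 = 274,478,400 bytes.
Total = 15,475,274,800 bytes = 14758.37 MiB.

14758.37 MiB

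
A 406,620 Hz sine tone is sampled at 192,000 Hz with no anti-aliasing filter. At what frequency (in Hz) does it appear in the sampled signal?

22,620 Hz

Nyquist = 192,000/2 = 96,000 Hz; 406,620 Hz exceeds it.
Alias = |406,620 − 2×192,000| = |406,620 − 384,000| = 22,620 Hz.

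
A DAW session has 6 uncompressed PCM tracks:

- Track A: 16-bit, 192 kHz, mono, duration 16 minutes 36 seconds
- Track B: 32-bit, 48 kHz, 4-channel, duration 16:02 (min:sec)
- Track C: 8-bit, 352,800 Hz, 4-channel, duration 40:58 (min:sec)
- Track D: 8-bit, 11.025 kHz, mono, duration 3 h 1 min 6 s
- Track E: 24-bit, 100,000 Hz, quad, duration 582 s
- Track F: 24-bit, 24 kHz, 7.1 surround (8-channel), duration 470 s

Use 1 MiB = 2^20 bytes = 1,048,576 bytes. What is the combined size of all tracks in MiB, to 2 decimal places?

5415.85 MiB

Track A: 16 minutes 36 seconds = 996 s; 192,000 × 996 × 2 × 1 = 382,464,000 bytes.
Track B: 16:02 (min:sec) = 962 s; 48,000 × 962 × 4 × 4 = 738,816,000 bytes.
Track C: 40:58 (min:sec) = 2,458 s; 352,800 × 2,458 × 1 × 4 = 3,468,729,600 bytes.
Track D: 3 h 1 min 6 s = 10,866 s; 11,025 × 10,866 × 1 × 1 = 119,797,650 bytes.
Track E: 100,000 × 582 × 3 × 4 = 698,400,000 bytes.
Track F: 24,000 × 470 × 3 × 8 = 270,720,000 bytes.
Total = 5,678,927,250 bytes = 5415.85 MiB.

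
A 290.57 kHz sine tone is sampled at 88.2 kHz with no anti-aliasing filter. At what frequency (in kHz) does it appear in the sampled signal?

25.97 kHz

Nyquist = 88,200/2 = 44,100 Hz; 290,570 Hz exceeds it.
Alias = |290,570 − 3×88,200| = |290,570 − 264,600| = 25,970 Hz = 25.97 kHz.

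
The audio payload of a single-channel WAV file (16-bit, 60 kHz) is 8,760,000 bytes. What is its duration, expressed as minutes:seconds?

Byte rate = 60,000 × 2 × 1 = 120,000 bytes/s.
Duration = 8,760,000 / 120,000 = 73 s.
73 s = 1:13.

1:13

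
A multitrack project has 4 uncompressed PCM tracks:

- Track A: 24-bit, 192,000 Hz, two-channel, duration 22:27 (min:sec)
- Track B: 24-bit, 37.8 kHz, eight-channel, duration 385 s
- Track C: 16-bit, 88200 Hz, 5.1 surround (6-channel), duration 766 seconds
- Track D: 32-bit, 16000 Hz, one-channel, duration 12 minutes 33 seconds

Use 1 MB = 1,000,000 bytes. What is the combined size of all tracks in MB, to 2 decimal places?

Track A: 22:27 (min:sec) = 1,347 s; 192,000 × 1,347 × 3 × 2 = 1,551,744,000 bytes.
Track B: 37,800 × 385 × 3 × 8 = 349,272,000 bytes.
Track C: 88,200 × 766 × 2 × 6 = 810,734,400 bytes.
Track D: 12 minutes 33 seconds = 753 s; 16,000 × 753 × 4 × 1 = 48,192,000 bytes.
Total = 2,759,942,400 bytes = 2759.94 MB.

2759.94 MB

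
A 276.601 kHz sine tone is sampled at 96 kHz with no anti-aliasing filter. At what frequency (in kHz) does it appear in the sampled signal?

11.399 kHz

Nyquist = 96,000/2 = 48,000 Hz; 276,601 Hz exceeds it.
Alias = |276,601 − 3×96,000| = |276,601 − 288,000| = 11,399 Hz = 11.399 kHz.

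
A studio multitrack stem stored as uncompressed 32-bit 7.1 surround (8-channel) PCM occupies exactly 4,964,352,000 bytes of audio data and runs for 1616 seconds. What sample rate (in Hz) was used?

Bytes = sample_rate × seconds × bytes_per_sample × channels.
sample_rate = 4,964,352,000 / (1,616 × 4 × 8) = 4,964,352,000 / 51,712 = 96,000 Hz.

96,000 Hz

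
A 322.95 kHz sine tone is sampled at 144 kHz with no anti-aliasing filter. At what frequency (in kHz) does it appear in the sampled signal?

Nyquist = 144,000/2 = 72,000 Hz; 322,950 Hz exceeds it.
Alias = |322,950 − 2×144,000| = |322,950 − 288,000| = 34,950 Hz = 34.95 kHz.

34.95 kHz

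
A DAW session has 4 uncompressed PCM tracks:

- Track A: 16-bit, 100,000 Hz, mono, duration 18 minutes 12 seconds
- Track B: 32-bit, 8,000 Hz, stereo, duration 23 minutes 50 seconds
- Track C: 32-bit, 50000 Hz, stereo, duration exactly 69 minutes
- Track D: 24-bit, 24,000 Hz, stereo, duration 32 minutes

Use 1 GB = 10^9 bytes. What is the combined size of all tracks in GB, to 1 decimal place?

Track A: 18 minutes 12 seconds = 1,092 s; 100,000 × 1,092 × 2 × 1 = 218,400,000 bytes.
Track B: 23 minutes 50 seconds = 1,430 s; 8,000 × 1,430 × 4 × 2 = 91,520,000 bytes.
Track C: exactly 69 minutes = 4,140 s; 50,000 × 4,140 × 4 × 2 = 1,656,000,000 bytes.
Track D: 32 minutes = 1,920 s; 24,000 × 1,920 × 3 × 2 = 276,480,000 bytes.
Total = 2,242,400,000 bytes = 2.2 GB.

2.2 GB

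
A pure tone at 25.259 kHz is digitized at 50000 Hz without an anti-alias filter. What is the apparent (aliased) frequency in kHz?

24.741 kHz

Nyquist = 50,000/2 = 25,000 Hz; 25,259 Hz exceeds it.
Alias = |25,259 − 1×50,000| = |25,259 − 50,000| = 24,741 Hz = 24.741 kHz.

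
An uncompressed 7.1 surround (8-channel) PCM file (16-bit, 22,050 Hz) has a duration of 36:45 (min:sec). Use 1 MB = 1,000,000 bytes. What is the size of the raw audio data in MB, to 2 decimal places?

Duration = 36:45 (min:sec) = 2,205 s.
Bytes = 22,050 samples/s × 2,205 s × 2 bytes/sample × 8 ch = 777,924,000 bytes.
777,924,000 / 1,000,000 = 777.92 MB.

777.92 MB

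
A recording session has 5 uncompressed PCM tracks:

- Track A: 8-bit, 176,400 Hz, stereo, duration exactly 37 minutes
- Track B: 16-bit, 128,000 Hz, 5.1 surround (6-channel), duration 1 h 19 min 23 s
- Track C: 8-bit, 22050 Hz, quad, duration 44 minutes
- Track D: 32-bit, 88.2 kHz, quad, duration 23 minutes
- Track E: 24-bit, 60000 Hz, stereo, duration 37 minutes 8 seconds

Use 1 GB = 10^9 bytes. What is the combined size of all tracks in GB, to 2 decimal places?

Track A: exactly 37 minutes = 2,220 s; 176,400 × 2,220 × 1 × 2 = 783,216,000 bytes.
Track B: 1 h 19 min 23 s = 4,763 s; 128,000 × 4,763 × 2 × 6 = 7,315,968,000 bytes.
Track C: 44 minutes = 2,640 s; 22,050 × 2,640 × 1 × 4 = 232,848,000 bytes.
Track D: 23 minutes = 1,380 s; 88,200 × 1,380 × 4 × 4 = 1,947,456,000 bytes.
Track E: 37 minutes 8 seconds = 2,228 s; 60,000 × 2,228 × 3 × 2 = 802,080,000 bytes.
Total = 11,081,568,000 bytes = 11.08 GB.

11.08 GB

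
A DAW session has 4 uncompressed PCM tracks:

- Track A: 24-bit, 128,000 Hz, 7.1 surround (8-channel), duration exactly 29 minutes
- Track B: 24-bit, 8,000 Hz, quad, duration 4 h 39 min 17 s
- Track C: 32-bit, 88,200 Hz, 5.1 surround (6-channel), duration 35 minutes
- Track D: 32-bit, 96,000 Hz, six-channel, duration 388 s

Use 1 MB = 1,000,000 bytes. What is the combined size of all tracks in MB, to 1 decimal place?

Track A: exactly 29 minutes = 1,740 s; 128,000 × 1,740 × 3 × 8 = 5,345,280,000 bytes.
Track B: 4 h 39 min 17 s = 16,757 s; 8,000 × 16,757 × 3 × 4 = 1,608,672,000 bytes.
Track C: 35 minutes = 2,100 s; 88,200 × 2,100 × 4 × 6 = 4,445,280,000 bytes.
Track D: 96,000 × 388 × 4 × 6 = 893,952,000 bytes.
Total = 12,293,184,000 bytes = 12293.2 MB.

12293.2 MB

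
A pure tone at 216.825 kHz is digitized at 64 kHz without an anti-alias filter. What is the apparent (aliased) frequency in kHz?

Nyquist = 64,000/2 = 32,000 Hz; 216,825 Hz exceeds it.
Alias = |216,825 − 3×64,000| = |216,825 − 192,000| = 24,825 Hz = 24.825 kHz.

24.825 kHz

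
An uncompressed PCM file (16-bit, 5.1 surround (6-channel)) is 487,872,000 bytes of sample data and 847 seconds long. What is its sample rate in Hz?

48,000 Hz

Bytes = sample_rate × seconds × bytes_per_sample × channels.
sample_rate = 487,872,000 / (847 × 2 × 6) = 487,872,000 / 10,164 = 48,000 Hz.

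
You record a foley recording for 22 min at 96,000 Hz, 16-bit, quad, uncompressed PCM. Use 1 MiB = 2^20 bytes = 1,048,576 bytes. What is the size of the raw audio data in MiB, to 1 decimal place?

966.8 MiB

Duration = 22 min = 1,320 s.
Bytes = 96,000 samples/s × 1,320 s × 2 bytes/sample × 4 ch = 1,013,760,000 bytes.
1,013,760,000 / 1,048,576 = 966.8 MiB.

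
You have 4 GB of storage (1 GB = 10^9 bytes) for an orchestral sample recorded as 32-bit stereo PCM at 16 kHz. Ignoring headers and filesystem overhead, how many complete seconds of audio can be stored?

31,250 seconds

Uncompressed byte rate = 16,000 × 4 × 2 = 128,000 bytes/s.
Capacity = 4 × 1,000,000,000 = 4,000,000,000 bytes.
4,000,000,000 / 128,000 ≈ 31250 s → 31,250 seconds.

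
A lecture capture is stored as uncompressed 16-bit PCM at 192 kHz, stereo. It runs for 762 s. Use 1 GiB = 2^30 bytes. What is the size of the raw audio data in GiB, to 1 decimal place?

0.5 GiB

Bytes = 192,000 samples/s × 762 s × 2 bytes/sample × 2 ch = 585,216,000 bytes.
585,216,000 / 1,073,741,824 = 0.5 GiB.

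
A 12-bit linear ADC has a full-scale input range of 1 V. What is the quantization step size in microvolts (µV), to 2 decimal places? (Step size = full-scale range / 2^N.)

244.14 µV

1 V / 2^12 = 1 / 4,096 V = 244.14 µV.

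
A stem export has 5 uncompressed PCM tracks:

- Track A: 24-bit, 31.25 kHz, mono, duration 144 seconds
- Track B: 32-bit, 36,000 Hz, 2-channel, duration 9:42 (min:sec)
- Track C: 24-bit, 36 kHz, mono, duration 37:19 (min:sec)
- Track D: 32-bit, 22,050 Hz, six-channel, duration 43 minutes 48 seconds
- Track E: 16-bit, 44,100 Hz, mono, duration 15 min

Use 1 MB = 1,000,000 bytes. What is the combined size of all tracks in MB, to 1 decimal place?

Track A: 31,250 × 144 × 3 × 1 = 13,500,000 bytes.
Track B: 9:42 (min:sec) = 582 s; 36,000 × 582 × 4 × 2 = 167,616,000 bytes.
Track C: 37:19 (min:sec) = 2,239 s; 36,000 × 2,239 × 3 × 1 = 241,812,000 bytes.
Track D: 43 minutes 48 seconds = 2,628 s; 22,050 × 2,628 × 4 × 6 = 1,390,737,600 bytes.
Track E: 15 min = 900 s; 44,100 × 900 × 2 × 1 = 79,380,000 bytes.
Total = 1,893,045,600 bytes = 1893.0 MB.

1893.0 MB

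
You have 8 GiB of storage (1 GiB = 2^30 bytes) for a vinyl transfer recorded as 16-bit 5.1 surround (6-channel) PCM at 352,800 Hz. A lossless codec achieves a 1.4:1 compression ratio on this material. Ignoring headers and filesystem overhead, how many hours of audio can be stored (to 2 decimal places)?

Uncompressed byte rate = 352,800 × 2 × 6 = 4,233,600 bytes/s.
After 1.4:1 compression, effective rate ≈ 3024000 bytes/s.
Capacity = 8 × 1,073,741,824 = 8,589,934,592 bytes.
8,589,934,592 / effective rate ≈ 2840.59 s → 0.79 hours.

0.79 hours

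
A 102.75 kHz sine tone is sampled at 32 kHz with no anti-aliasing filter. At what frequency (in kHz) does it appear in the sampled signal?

Nyquist = 32,000/2 = 16,000 Hz; 102,750 Hz exceeds it.
Alias = |102,750 − 3×32,000| = |102,750 − 96,000| = 6,750 Hz = 6.75 kHz.

6.75 kHz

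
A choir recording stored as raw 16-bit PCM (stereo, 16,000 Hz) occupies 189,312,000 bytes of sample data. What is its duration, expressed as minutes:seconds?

Byte rate = 16,000 × 2 × 2 = 64,000 bytes/s.
Duration = 189,312,000 / 64,000 = 2,958 s.
2,958 s = 49:18.

49:18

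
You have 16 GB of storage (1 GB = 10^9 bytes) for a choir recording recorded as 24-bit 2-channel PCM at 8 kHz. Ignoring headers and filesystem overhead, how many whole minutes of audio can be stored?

Uncompressed byte rate = 8,000 × 3 × 2 = 48,000 bytes/s.
Capacity = 16 × 1,000,000,000 = 16,000,000,000 bytes.
16,000,000,000 / 48,000 ≈ 333333.33 s → 5,555 minutes.

5,555 minutes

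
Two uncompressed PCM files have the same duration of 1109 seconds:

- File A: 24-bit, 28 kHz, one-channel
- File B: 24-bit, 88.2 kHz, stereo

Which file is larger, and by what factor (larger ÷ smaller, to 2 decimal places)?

File A: 28,000 × 3 × 1 = 84,000 bytes/s.
File B: 88,200 × 3 × 2 = 529,200 bytes/s.
File B is larger; ratio = 586,882,800 / 93,156,000 = 6.30.

File B, by a factor of 6.30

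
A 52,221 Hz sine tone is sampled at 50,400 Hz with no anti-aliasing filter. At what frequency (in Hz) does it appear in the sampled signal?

1,821 Hz

Nyquist = 50,400/2 = 25,200 Hz; 52,221 Hz exceeds it.
Alias = |52,221 − 1×50,400| = |52,221 − 50,400| = 1,821 Hz.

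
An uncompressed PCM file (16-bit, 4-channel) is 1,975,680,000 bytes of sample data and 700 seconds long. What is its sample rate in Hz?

352,800 Hz

Bytes = sample_rate × seconds × bytes_per_sample × channels.
sample_rate = 1,975,680,000 / (700 × 2 × 4) = 1,975,680,000 / 5,600 = 352,800 Hz.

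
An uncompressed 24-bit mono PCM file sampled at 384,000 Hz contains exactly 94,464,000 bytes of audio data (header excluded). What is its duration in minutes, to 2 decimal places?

Byte rate = 384,000 × 3 × 1 = 1,152,000 bytes/s.
Duration = 94,464,000 / 1,152,000 = 82 s.
82 s / 60 = 1.37 minutes.

1.37 minutes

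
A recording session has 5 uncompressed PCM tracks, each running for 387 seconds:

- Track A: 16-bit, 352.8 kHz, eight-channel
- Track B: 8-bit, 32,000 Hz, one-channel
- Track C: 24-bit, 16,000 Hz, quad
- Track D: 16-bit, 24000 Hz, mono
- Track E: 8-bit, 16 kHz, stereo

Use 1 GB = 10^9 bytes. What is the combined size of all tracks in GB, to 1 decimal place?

Track A: 352,800 × 387 × 2 × 8 = 2,184,537,600 bytes.
Track B: 32,000 × 387 × 1 × 1 = 12,384,000 bytes.
Track C: 16,000 × 387 × 3 × 4 = 74,304,000 bytes.
Track D: 24,000 × 387 × 2 × 1 = 18,576,000 bytes.
Track E: 16,000 × 387 × 1 × 2 = 12,384,000 bytes.
Total = 2,302,185,600 bytes = 2.3 GB.

2.3 GB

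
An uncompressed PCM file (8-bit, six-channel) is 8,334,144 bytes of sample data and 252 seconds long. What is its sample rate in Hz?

5,512 Hz

Bytes = sample_rate × seconds × bytes_per_sample × channels.
sample_rate = 8,334,144 / (252 × 1 × 6) = 8,334,144 / 1,512 = 5,512 Hz.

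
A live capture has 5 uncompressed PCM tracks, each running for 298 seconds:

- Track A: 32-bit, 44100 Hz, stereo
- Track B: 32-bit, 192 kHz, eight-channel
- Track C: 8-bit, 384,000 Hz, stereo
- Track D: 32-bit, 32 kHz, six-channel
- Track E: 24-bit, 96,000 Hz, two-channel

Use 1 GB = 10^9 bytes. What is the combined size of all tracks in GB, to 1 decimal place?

2.6 GB

Track A: 44,100 × 298 × 4 × 2 = 105,134,400 bytes.
Track B: 192,000 × 298 × 4 × 8 = 1,830,912,000 bytes.
Track C: 384,000 × 298 × 1 × 2 = 228,864,000 bytes.
Track D: 32,000 × 298 × 4 × 6 = 228,864,000 bytes.
Track E: 96,000 × 298 × 3 × 2 = 171,648,000 bytes.
Total = 2,565,422,400 bytes = 2.6 GB.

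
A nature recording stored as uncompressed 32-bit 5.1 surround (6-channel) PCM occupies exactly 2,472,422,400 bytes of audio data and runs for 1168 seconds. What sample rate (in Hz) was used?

Bytes = sample_rate × seconds × bytes_per_sample × channels.
sample_rate = 2,472,422,400 / (1,168 × 4 × 6) = 2,472,422,400 / 28,032 = 88,200 Hz.

88,200 Hz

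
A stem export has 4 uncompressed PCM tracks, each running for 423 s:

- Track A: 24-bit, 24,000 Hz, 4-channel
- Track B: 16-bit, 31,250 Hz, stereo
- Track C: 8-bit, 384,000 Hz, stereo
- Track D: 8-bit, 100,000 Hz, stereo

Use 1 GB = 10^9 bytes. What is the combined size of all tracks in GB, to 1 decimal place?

Track A: 24,000 × 423 × 3 × 4 = 121,824,000 bytes.
Track B: 31,250 × 423 × 2 × 2 = 52,875,000 bytes.
Track C: 384,000 × 423 × 1 × 2 = 324,864,000 bytes.
Track D: 100,000 × 423 × 1 × 2 = 84,600,000 bytes.
Total = 584,163,000 bytes = 0.6 GB.

0.6 GB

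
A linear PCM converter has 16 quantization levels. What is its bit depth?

log2(16) = 4.

4 bits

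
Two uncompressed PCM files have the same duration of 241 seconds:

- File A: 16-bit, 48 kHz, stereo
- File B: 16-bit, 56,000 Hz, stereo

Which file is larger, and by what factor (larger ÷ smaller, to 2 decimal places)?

File B, by a factor of 1.17

File A: 48,000 × 2 × 2 = 192,000 bytes/s.
File B: 56,000 × 2 × 2 = 224,000 bytes/s.
File B is larger; ratio = 53,984,000 / 46,272,000 = 1.17.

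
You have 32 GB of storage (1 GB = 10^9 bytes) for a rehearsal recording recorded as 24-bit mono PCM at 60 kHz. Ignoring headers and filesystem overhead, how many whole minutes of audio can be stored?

2,962 minutes

Uncompressed byte rate = 60,000 × 3 × 1 = 180,000 bytes/s.
Capacity = 32 × 1,000,000,000 = 32,000,000,000 bytes.
32,000,000,000 / 180,000 ≈ 177777.78 s → 2,962 minutes.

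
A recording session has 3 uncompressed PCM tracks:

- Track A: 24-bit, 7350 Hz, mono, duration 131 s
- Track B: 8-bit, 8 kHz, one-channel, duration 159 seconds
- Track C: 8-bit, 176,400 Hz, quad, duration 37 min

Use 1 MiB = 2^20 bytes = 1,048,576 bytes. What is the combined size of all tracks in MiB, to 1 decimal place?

Track A: 7,350 × 131 × 3 × 1 = 2,888,550 bytes.
Track B: 8,000 × 159 × 1 × 1 = 1,272,000 bytes.
Track C: 37 min = 2,220 s; 176,400 × 2,220 × 1 × 4 = 1,566,432,000 bytes.
Total = 1,570,592,550 bytes = 1497.8 MiB.

1497.8 MiB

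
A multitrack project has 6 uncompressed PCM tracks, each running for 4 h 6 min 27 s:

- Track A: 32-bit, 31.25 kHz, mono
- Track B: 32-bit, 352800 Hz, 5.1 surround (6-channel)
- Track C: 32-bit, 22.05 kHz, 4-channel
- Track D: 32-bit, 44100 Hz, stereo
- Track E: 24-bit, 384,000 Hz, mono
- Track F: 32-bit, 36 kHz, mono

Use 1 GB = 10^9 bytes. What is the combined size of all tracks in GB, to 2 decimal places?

4 h 6 min 27 s = 14,787 s.
Track A: 31,250 × 14,787 × 4 × 1 = 1,848,375,000 bytes.
Track B: 352,800 × 14,787 × 4 × 6 = 125,204,486,400 bytes.
Track C: 22,050 × 14,787 × 4 × 4 = 5,216,853,600 bytes.
Track D: 44,100 × 14,787 × 4 × 2 = 5,216,853,600 bytes.
Track E: 384,000 × 14,787 × 3 × 1 = 17,034,624,000 bytes.
Track F: 36,000 × 14,787 × 4 × 1 = 2,129,328,000 bytes.
Total = 156,650,520,600 bytes = 156.65 GB.

156.65 GB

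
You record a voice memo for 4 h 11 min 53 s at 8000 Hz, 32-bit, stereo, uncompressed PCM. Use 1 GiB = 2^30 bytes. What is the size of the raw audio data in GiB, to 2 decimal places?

Duration = 4 h 11 min 53 s = 15,113 s.
Bytes = 8,000 samples/s × 15,113 s × 4 bytes/sample × 2 ch = 967,232,000 bytes.
967,232,000 / 1,073,741,824 = 0.90 GiB.

0.90 GiB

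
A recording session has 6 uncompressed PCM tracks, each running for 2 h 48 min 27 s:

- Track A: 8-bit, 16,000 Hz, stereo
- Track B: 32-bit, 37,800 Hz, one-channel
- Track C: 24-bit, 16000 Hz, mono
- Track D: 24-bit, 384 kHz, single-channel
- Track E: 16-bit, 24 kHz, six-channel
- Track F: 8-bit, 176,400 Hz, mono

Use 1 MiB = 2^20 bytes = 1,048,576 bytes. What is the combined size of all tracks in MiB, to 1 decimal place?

2 h 48 min 27 s = 10,107 s.
Track A: 16,000 × 10,107 × 1 × 2 = 323,424,000 bytes.
Track B: 37,800 × 10,107 × 4 × 1 = 1,528,178,400 bytes.
Track C: 16,000 × 10,107 × 3 × 1 = 485,136,000 bytes.
Track D: 384,000 × 10,107 × 3 × 1 = 11,643,264,000 bytes.
Track E: 24,000 × 10,107 × 2 × 6 = 2,910,816,000 bytes.
Track F: 176,400 × 10,107 × 1 × 1 = 1,782,874,800 bytes.
Total = 18,673,693,200 bytes = 17808.6 MiB.

17808.6 MiB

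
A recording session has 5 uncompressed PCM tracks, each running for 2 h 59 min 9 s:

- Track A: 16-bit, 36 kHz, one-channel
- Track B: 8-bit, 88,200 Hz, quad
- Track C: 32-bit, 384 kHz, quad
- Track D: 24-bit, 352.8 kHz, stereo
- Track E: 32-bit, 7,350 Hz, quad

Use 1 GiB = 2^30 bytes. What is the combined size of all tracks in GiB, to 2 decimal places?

88.13 GiB

2 h 59 min 9 s = 10,749 s.
Track A: 36,000 × 10,749 × 2 × 1 = 773,928,000 bytes.
Track B: 88,200 × 10,749 × 1 × 4 = 3,792,247,200 bytes.
Track C: 384,000 × 10,749 × 4 × 4 = 66,041,856,000 bytes.
Track D: 352,800 × 10,749 × 3 × 2 = 22,753,483,200 bytes.
Track E: 7,350 × 10,749 × 4 × 4 = 1,264,082,400 bytes.
Total = 94,625,596,800 bytes = 88.13 GiB.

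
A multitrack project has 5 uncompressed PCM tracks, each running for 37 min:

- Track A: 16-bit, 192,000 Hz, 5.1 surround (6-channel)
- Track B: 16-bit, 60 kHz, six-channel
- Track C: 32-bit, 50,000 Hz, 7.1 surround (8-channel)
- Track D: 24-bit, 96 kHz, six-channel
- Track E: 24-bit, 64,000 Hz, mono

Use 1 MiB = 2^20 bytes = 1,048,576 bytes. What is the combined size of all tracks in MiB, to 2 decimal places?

13854.68 MiB

37 min = 2,220 s.
Track A: 192,000 × 2,220 × 2 × 6 = 5,114,880,000 bytes.
Track B: 60,000 × 2,220 × 2 × 6 = 1,598,400,000 bytes.
Track C: 50,000 × 2,220 × 4 × 8 = 3,552,000,000 bytes.
Track D: 96,000 × 2,220 × 3 × 6 = 3,836,160,000 bytes.
Track E: 64,000 × 2,220 × 3 × 1 = 426,240,000 bytes.
Total = 14,527,680,000 bytes = 13854.68 MiB.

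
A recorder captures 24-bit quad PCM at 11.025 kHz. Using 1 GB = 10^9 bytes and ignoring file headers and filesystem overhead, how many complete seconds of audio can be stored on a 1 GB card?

7,558 seconds

Uncompressed byte rate = 11,025 × 3 × 4 = 132,300 bytes/s.
Capacity = 1 × 1,000,000,000 = 1,000,000,000 bytes.
1,000,000,000 / 132,300 ≈ 7558.58 s → 7,558 seconds.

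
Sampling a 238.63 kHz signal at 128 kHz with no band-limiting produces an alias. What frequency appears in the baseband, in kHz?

Nyquist = 128,000/2 = 64,000 Hz; 238,630 Hz exceeds it.
Alias = |238,630 − 2×128,000| = |238,630 − 256,000| = 17,370 Hz = 17.37 kHz.

17.37 kHz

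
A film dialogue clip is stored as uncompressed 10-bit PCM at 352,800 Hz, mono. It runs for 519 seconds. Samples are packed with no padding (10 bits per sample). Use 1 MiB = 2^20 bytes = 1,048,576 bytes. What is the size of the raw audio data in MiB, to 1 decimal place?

Bits = 352,800 × 519 × 10 × 1 = 1,831,032,000 bits = 228,879,000 bytes.
228,879,000 / 1,048,576 = 218.3 MiB.

218.3 MiB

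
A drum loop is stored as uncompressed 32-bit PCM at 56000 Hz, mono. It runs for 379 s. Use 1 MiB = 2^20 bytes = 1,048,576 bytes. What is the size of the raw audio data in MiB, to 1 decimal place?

Bytes = 56,000 samples/s × 379 s × 4 bytes/sample × 1 ch = 84,896,000 bytes.
84,896,000 / 1,048,576 = 81.0 MiB.

81.0 MiB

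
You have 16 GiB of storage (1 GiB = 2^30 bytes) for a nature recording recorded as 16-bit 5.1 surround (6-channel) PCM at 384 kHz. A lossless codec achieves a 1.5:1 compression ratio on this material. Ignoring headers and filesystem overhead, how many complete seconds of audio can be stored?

5,592 seconds

Uncompressed byte rate = 384,000 × 2 × 6 = 4,608,000 bytes/s.
After 1.5:1 compression, effective rate ≈ 3072000 bytes/s.
Capacity = 16 × 1,073,741,824 = 17,179,869,184 bytes.
17,179,869,184 / effective rate ≈ 5592.41 s → 5,592 seconds.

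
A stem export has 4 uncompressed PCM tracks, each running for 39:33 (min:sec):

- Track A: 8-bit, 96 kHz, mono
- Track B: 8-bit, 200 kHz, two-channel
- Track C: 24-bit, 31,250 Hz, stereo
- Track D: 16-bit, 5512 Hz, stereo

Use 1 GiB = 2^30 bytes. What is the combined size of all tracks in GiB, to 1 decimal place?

39:33 (min:sec) = 2,373 s.
Track A: 96,000 × 2,373 × 1 × 1 = 227,808,000 bytes.
Track B: 200,000 × 2,373 × 1 × 2 = 949,200,000 bytes.
Track C: 31,250 × 2,373 × 3 × 2 = 444,937,500 bytes.
Track D: 5,512 × 2,373 × 2 × 2 = 52,319,904 bytes.
Total = 1,674,265,404 bytes = 1.6 GiB.

1.6 GiB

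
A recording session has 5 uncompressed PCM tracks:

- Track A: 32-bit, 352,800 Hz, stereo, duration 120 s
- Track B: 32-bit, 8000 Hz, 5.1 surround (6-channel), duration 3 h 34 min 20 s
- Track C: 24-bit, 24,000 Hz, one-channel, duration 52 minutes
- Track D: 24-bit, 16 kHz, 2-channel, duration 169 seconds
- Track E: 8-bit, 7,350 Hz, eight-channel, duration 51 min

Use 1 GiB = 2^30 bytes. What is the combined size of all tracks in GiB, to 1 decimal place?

Track A: 352,800 × 120 × 4 × 2 = 338,688,000 bytes.
Track B: 3 h 34 min 20 s = 12,860 s; 8,000 × 12,860 × 4 × 6 = 2,469,120,000 bytes.
Track C: 52 minutes = 3,120 s; 24,000 × 3,120 × 3 × 1 = 224,640,000 bytes.
Track D: 16,000 × 169 × 3 × 2 = 16,224,000 bytes.
Track E: 51 min = 3,060 s; 7,350 × 3,060 × 1 × 8 = 179,928,000 bytes.
Total = 3,228,600,000 bytes = 3.0 GiB.

3.0 GiB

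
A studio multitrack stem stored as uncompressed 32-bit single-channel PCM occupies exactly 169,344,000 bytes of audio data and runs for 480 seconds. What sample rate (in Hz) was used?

Bytes = sample_rate × seconds × bytes_per_sample × channels.
sample_rate = 169,344,000 / (480 × 4 × 1) = 169,344,000 / 1,920 = 88,200 Hz.

88,200 Hz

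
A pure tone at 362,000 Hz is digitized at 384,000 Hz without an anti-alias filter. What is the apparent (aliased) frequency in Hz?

Nyquist = 384,000/2 = 192,000 Hz; 362,000 Hz exceeds it.
Alias = |362,000 − 1×384,000| = |362,000 − 384,000| = 22,000 Hz.

22,000 Hz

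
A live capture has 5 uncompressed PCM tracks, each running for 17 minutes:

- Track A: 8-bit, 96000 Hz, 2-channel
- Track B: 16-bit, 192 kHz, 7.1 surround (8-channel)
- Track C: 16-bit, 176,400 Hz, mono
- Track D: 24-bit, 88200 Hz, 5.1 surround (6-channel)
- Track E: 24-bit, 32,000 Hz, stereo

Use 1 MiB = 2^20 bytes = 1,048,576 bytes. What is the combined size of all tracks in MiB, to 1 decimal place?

5249.3 MiB

17 minutes = 1,020 s.
Track A: 96,000 × 1,020 × 1 × 2 = 195,840,000 bytes.
Track B: 192,000 × 1,020 × 2 × 8 = 3,133,440,000 bytes.
Track C: 176,400 × 1,020 × 2 × 1 = 359,856,000 bytes.
Track D: 88,200 × 1,020 × 3 × 6 = 1,619,352,000 bytes.
Track E: 32,000 × 1,020 × 3 × 2 = 195,840,000 bytes.
Total = 5,504,328,000 bytes = 5249.3 MiB.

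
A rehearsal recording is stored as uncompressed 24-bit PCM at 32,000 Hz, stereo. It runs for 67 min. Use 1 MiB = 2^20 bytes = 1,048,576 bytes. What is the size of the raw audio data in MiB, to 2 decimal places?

736.08 MiB

Duration = 67 min = 4,020 s.
Bytes = 32,000 samples/s × 4,020 s × 3 bytes/sample × 2 ch = 771,840,000 bytes.
771,840,000 / 1,048,576 = 736.08 MiB.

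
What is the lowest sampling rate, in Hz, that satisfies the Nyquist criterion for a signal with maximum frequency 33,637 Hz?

67,274 Hz

Minimum sample rate = 2 × 33,637 Hz = 67,274 Hz.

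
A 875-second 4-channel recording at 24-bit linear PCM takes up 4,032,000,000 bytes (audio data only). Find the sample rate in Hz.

Bytes = sample_rate × seconds × bytes_per_sample × channels.
sample_rate = 4,032,000,000 / (875 × 3 × 4) = 4,032,000,000 / 10,500 = 384,000 Hz.

384,000 Hz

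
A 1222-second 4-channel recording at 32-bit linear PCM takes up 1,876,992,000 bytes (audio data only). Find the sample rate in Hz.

Bytes = sample_rate × seconds × bytes_per_sample × channels.
sample_rate = 1,876,992,000 / (1,222 × 4 × 4) = 1,876,992,000 / 19,552 = 96,000 Hz.

96,000 Hz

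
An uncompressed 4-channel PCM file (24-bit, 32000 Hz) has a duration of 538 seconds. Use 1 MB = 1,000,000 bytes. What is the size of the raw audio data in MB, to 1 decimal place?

206.6 MB

Bytes = 32,000 samples/s × 538 s × 3 bytes/sample × 4 ch = 206,592,000 bytes.
206,592,000 / 1,000,000 = 206.6 MB.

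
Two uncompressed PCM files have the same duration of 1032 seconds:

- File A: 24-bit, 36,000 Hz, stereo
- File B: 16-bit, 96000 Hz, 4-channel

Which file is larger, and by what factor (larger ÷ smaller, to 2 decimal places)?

File A: 36,000 × 3 × 2 = 216,000 bytes/s.
File B: 96,000 × 2 × 4 = 768,000 bytes/s.
File B is larger; ratio = 792,576,000 / 222,912,000 = 3.56.

File B, by a factor of 3.56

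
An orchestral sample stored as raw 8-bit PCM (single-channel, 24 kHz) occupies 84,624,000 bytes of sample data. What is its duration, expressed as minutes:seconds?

58:46

Byte rate = 24,000 × 1 × 1 = 24,000 bytes/s.
Duration = 84,624,000 / 24,000 = 3,526 s.
3,526 s = 58:46.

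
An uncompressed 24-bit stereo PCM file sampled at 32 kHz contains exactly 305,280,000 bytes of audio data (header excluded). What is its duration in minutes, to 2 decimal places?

26.50 minutes

Byte rate = 32,000 × 3 × 2 = 192,000 bytes/s.
Duration = 305,280,000 / 192,000 = 1,590 s.
1,590 s / 60 = 26.50 minutes.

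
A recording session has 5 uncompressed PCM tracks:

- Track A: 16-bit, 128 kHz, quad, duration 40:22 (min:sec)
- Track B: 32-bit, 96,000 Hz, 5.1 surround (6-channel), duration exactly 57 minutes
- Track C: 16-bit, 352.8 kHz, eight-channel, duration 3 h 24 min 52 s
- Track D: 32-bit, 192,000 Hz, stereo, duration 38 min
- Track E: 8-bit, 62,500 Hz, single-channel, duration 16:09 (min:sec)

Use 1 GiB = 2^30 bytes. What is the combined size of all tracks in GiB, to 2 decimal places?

77.59 GiB

Track A: 40:22 (min:sec) = 2,422 s; 128,000 × 2,422 × 2 × 4 = 2,480,128,000 bytes.
Track B: exactly 57 minutes = 3,420 s; 96,000 × 3,420 × 4 × 6 = 7,879,680,000 bytes.
Track C: 3 h 24 min 52 s = 12,292 s; 352,800 × 12,292 × 2 × 8 = 69,385,881,600 bytes.
Track D: 38 min = 2,280 s; 192,000 × 2,280 × 4 × 2 = 3,502,080,000 bytes.
Track E: 16:09 (min:sec) = 969 s; 62,500 × 969 × 1 × 1 = 60,562,500 bytes.
Total = 83,308,332,100 bytes = 77.59 GiB.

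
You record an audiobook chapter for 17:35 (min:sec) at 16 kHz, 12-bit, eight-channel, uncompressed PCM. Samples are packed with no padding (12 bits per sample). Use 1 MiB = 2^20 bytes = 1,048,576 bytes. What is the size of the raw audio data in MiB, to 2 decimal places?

Duration = 17:35 (min:sec) = 1,055 s.
Bits = 16,000 × 1,055 × 12 × 8 = 1,620,480,000 bits = 202,560,000 bytes.
202,560,000 / 1,048,576 = 193.18 MiB.

193.18 MiB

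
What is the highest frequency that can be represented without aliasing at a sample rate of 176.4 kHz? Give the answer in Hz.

Nyquist frequency = sample rate / 2 = 176,400 / 2 = 88,200 Hz.

88,200 Hz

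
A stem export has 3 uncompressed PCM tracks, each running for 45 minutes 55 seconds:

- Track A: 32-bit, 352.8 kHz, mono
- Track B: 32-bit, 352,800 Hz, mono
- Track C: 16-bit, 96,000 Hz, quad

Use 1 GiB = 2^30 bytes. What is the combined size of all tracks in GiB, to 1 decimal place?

9.2 GiB

45 minutes 55 seconds = 2,755 s.
Track A: 352,800 × 2,755 × 4 × 1 = 3,887,856,000 bytes.
Track B: 352,800 × 2,755 × 4 × 1 = 3,887,856,000 bytes.
Track C: 96,000 × 2,755 × 2 × 4 = 2,115,840,000 bytes.
Total = 9,891,552,000 bytes = 9.2 GiB.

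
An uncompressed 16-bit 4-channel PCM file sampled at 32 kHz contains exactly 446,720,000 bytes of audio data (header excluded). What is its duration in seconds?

Byte rate = 32,000 × 2 × 4 = 256,000 bytes/s.
Duration = 446,720,000 / 256,000 = 1,745 s.

1,745 seconds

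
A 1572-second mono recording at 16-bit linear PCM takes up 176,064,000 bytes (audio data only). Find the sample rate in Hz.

Bytes = sample_rate × seconds × bytes_per_sample × channels.
sample_rate = 176,064,000 / (1,572 × 2 × 1) = 176,064,000 / 3,144 = 56,000 Hz.

56,000 Hz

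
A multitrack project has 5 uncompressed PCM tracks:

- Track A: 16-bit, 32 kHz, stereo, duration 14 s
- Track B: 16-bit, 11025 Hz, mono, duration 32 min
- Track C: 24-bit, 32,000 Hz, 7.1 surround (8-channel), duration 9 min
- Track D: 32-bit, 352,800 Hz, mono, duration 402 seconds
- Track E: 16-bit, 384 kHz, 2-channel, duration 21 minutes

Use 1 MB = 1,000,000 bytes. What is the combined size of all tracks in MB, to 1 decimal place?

Track A: 32,000 × 14 × 2 × 2 = 1,792,000 bytes.
Track B: 32 min = 1,920 s; 11,025 × 1,920 × 2 × 1 = 42,336,000 bytes.
Track C: 9 min = 540 s; 32,000 × 540 × 3 × 8 = 414,720,000 bytes.
Track D: 352,800 × 402 × 4 × 1 = 567,302,400 bytes.
Track E: 21 minutes = 1,260 s; 384,000 × 1,260 × 2 × 2 = 1,935,360,000 bytes.
Total = 2,961,510,400 bytes = 2961.5 MB.

2961.5 MB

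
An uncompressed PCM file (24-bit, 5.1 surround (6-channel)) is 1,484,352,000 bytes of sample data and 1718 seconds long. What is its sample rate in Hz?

Bytes = sample_rate × seconds × bytes_per_sample × channels.
sample_rate = 1,484,352,000 / (1,718 × 3 × 6) = 1,484,352,000 / 30,924 = 48,000 Hz.

48,000 Hz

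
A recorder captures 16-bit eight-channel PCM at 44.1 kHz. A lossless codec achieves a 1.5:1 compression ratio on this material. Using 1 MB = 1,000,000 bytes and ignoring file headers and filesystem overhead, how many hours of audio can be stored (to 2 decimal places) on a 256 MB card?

Uncompressed byte rate = 44,100 × 2 × 8 = 705,600 bytes/s.
After 1.5:1 compression, effective rate ≈ 470400 bytes/s.
Capacity = 256 × 1,000,000 = 256,000,000 bytes.
256,000,000 / effective rate ≈ 544.22 s → 0.15 hours.

0.15 hours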